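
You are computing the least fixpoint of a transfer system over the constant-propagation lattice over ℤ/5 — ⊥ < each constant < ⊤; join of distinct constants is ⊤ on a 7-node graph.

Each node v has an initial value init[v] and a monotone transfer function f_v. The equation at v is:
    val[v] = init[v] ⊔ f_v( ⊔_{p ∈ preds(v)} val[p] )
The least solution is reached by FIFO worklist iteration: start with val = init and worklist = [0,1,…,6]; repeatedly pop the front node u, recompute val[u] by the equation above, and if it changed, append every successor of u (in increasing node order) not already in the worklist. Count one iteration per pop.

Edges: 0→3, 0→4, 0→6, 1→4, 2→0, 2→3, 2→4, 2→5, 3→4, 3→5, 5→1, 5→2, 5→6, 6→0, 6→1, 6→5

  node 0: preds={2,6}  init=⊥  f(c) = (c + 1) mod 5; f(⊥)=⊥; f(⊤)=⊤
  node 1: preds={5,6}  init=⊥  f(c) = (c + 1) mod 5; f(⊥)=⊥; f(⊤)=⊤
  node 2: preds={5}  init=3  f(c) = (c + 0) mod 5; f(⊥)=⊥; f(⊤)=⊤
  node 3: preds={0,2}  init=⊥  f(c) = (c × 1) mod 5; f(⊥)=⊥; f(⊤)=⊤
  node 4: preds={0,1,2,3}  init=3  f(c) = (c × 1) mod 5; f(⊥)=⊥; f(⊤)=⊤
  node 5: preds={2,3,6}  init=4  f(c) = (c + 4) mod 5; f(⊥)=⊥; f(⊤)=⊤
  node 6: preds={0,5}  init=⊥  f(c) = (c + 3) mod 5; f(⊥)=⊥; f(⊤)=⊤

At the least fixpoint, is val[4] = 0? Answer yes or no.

no

Iteration log — 14 steps:
  step 1. node 0  ⊔preds=3  new=4  old=⊥  +wl: 
  step 2. node 1  ⊔preds=4  new=0  old=⊥  +wl: 
  step 3. node 2  ⊔preds=4  new=⊤  old=3  +wl: 0
  step 4. node 3  ⊔preds=⊤  new=⊤  old=⊥  +wl: 
  step 5. node 4  ⊔preds=⊤  new=⊤  old=3  +wl: 
  step 6. node 5  ⊔preds=⊤  new=⊤  old=4  +wl: 1,2
  step 7. node 6  ⊔preds=⊤  new=⊤  old=⊥  +wl: 5
  step 8. node 0  ⊔preds=⊤  new=⊤  old=4  +wl: 3,4,6
  step 9. node 1  ⊔preds=⊤  new=⊤  old=0  +wl: 
  step 10. node 2  ⊔preds=⊤  new=⊤  stable
  step 11. node 5  ⊔preds=⊤  new=⊤  stable
  step 12. node 3  ⊔preds=⊤  new=⊤  stable
  step 13. node 4  ⊔preds=⊤  new=⊤  stable
  step 14. node 6  ⊔preds=⊤  new=⊤  stable

Least fixpoint reached:
  node 0: ⊤
  node 1: ⊤
  node 2: ⊤
  node 3: ⊤
  node 4: ⊤
  node 5: ⊤
  node 6: ⊤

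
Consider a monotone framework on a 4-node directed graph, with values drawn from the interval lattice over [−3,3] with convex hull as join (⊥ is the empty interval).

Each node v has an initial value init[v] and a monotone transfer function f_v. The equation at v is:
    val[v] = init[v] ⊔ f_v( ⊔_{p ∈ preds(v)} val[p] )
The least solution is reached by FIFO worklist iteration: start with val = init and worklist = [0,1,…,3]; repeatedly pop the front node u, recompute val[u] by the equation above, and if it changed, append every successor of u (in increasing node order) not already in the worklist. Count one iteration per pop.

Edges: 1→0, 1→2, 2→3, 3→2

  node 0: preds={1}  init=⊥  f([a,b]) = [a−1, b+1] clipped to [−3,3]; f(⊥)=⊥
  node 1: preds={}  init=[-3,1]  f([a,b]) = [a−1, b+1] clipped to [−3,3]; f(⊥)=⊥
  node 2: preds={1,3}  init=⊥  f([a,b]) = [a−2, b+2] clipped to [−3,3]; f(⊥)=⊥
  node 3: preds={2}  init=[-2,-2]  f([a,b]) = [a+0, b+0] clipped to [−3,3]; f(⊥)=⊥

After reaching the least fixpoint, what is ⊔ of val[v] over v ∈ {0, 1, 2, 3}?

[-3,3]

Trace (5 dequeues):
  [1] u=0 | in [-3,1] | out [-3,2] | prev ⊥ | push {}
  [2] u=1 | in ⊥ | out [-3,1] | ==
  [3] u=2 | in [-3,1] | out [-3,3] | prev ⊥ | push {}
  [4] u=3 | in [-3,3] | out [-3,3] | prev [-2,-2] | push {2}
  [5] u=2 | in [-3,3] | out [-3,3] | ==

Converged values:
  [0] [-3,2]
  [1] [-3,1]
  [2] [-3,3]
  [3] [-3,3]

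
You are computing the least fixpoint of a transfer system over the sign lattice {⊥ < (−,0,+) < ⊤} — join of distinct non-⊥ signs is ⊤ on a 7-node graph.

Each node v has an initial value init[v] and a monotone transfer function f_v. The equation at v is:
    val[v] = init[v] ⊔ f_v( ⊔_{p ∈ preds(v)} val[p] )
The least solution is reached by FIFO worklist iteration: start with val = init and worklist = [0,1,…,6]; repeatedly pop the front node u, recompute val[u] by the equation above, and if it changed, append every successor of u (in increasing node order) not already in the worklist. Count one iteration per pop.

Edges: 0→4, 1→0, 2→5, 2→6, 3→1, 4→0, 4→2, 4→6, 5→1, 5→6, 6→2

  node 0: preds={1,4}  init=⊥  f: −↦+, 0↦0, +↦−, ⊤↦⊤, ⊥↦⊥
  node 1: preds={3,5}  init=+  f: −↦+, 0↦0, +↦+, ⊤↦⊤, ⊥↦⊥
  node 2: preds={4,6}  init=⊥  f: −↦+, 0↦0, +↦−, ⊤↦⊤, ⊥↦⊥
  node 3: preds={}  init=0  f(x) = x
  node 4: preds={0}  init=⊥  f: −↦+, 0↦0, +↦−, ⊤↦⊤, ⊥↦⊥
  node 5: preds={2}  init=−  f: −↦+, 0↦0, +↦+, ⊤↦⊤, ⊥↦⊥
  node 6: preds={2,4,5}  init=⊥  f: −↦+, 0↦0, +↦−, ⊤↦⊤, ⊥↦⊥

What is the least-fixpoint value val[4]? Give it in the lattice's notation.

Worklist (15 pops):
  #1 pop 0: in=+ → − (was ⊥); enqueue []
  #2 pop 1: in=⊤ → ⊤ (was +); enqueue [0]
  #3 pop 2: in=⊥ → ⊥ (no change)
  #4 pop 3: in=⊥ → 0 (no change)
  #5 pop 4: in=− → + (was ⊥); enqueue [2]
  #6 pop 5: in=⊥ → − (no change)
  #7 pop 6: in=⊤ → ⊤ (was ⊥); enqueue []
  #8 pop 0: in=⊤ → ⊤ (was −); enqueue [4]
  #9 pop 2: in=⊤ → ⊤ (was ⊥); enqueue [5,6]
  #10 pop 4: in=⊤ → ⊤ (was +); enqueue [0,2]
  #11 pop 5: in=⊤ → ⊤ (was −); enqueue [1]
  #12 pop 6: in=⊤ → ⊤ (no change)
  #13 pop 0: in=⊤ → ⊤ (no change)
  #14 pop 2: in=⊤ → ⊤ (no change)
  #15 pop 1: in=⊤ → ⊤ (no change)

Fixpoint:
  val[0] = ⊤
  val[1] = ⊤
  val[2] = ⊤
  val[3] = 0
  val[4] = ⊤
  val[5] = ⊤
  val[6] = ⊤

⊤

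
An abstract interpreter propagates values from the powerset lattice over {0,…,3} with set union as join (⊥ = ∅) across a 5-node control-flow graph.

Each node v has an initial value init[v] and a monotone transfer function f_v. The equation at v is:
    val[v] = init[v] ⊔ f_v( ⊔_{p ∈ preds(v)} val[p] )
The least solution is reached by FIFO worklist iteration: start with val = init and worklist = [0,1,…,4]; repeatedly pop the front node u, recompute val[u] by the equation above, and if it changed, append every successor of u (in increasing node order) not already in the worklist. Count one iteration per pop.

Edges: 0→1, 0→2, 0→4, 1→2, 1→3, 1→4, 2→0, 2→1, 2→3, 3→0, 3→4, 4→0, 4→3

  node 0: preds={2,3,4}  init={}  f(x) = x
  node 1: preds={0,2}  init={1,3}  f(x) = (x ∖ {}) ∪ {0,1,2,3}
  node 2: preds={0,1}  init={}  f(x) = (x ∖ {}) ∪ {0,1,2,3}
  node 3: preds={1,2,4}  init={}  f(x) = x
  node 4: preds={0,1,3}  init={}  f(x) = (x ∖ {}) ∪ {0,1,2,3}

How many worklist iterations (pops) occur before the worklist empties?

Worklist (10 pops):
  #1 pop 0: in={} → {} (no change)
  #2 pop 1: in={} → {0,1,2,3} (was {1,3}); enqueue []
  #3 pop 2: in={0,1,2,3} → {0,1,2,3} (was {}); enqueue [0,1]
  #4 pop 3: in={0,1,2,3} → {0,1,2,3} (was {}); enqueue []
  #5 pop 4: in={0,1,2,3} → {0,1,2,3} (was {}); enqueue [3]
  #6 pop 0: in={0,1,2,3} → {0,1,2,3} (was {}); enqueue [2,4]
  #7 pop 1: in={0,1,2,3} → {0,1,2,3} (no change)
  #8 pop 3: in={0,1,2,3} → {0,1,2,3} (no change)
  #9 pop 2: in={0,1,2,3} → {0,1,2,3} (no change)
  #10 pop 4: in={0,1,2,3} → {0,1,2,3} (no change)

Fixpoint:
  val[0] = {0,1,2,3}
  val[1] = {0,1,2,3}
  val[2] = {0,1,2,3}
  val[3] = {0,1,2,3}
  val[4] = {0,1,2,3}

10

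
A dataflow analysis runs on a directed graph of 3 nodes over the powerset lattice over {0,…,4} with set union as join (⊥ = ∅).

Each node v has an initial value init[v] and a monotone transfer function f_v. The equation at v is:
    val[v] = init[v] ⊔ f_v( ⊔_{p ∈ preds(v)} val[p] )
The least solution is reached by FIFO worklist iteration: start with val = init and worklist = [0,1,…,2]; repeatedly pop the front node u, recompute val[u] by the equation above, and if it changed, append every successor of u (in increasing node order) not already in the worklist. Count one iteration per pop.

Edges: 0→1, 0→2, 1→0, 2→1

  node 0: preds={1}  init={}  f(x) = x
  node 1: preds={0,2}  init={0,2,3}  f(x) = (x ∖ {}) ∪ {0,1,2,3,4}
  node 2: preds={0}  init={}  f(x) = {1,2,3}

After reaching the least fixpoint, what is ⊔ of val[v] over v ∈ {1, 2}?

Trace (6 dequeues):
  [1] u=0 | in {0,2,3} | out {0,2,3} | prev {} | push {}
  [2] u=1 | in {0,2,3} | out {0,1,2,3,4} | prev {0,2,3} | push {0}
  [3] u=2 | in {0,2,3} | out {1,2,3} | prev {} | push {1}
  [4] u=0 | in {0,1,2,3,4} | out {0,1,2,3,4} | prev {0,2,3} | push {2}
  [5] u=1 | in {0,1,2,3,4} | out {0,1,2,3,4} | ==
  [6] u=2 | in {0,1,2,3,4} | out {1,2,3} | ==

Converged values:
  [0] {0,1,2,3,4}
  [1] {0,1,2,3,4}
  [2] {1,2,3}

{0,1,2,3,4}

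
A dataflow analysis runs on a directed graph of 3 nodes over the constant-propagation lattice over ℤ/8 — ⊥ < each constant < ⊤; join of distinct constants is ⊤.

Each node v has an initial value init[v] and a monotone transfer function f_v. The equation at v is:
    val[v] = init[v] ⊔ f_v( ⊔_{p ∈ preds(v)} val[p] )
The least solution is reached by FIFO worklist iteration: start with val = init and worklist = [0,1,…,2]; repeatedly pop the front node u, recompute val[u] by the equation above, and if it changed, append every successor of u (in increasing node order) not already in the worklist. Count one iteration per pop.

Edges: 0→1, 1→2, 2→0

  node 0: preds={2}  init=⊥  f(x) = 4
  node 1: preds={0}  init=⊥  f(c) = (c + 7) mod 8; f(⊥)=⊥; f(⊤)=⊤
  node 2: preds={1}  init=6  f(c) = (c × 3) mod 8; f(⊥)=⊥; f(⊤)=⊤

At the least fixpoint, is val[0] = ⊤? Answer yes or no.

no

Worklist (4 pops):
  #1 pop 0: in=6 → 4 (was ⊥); enqueue []
  #2 pop 1: in=4 → 3 (was ⊥); enqueue []
  #3 pop 2: in=3 → ⊤ (was 6); enqueue [0]
  #4 pop 0: in=⊤ → 4 (no change)

Fixpoint:
  val[0] = 4
  val[1] = 3
  val[2] = ⊤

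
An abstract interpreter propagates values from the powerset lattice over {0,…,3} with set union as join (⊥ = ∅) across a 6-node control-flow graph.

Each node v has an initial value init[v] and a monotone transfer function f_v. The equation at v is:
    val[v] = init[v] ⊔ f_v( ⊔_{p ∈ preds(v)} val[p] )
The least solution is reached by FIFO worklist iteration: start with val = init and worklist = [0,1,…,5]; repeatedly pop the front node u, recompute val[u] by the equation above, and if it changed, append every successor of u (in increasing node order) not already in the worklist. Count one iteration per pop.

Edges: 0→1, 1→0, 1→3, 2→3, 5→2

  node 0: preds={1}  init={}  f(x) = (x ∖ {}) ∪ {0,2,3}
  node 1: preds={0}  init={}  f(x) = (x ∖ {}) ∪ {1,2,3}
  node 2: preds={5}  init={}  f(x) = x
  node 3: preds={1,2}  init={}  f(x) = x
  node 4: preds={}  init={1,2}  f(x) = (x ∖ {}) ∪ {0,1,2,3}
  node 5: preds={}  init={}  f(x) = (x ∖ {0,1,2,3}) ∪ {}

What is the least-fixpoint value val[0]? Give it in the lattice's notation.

Worklist (8 pops):
  #1 pop 0: in={} → {0,2,3} (was {}); enqueue []
  #2 pop 1: in={0,2,3} → {0,1,2,3} (was {}); enqueue [0]
  #3 pop 2: in={} → {} (no change)
  #4 pop 3: in={0,1,2,3} → {0,1,2,3} (was {}); enqueue []
  #5 pop 4: in={} → {0,1,2,3} (was {1,2}); enqueue []
  #6 pop 5: in={} → {} (no change)
  #7 pop 0: in={0,1,2,3} → {0,1,2,3} (was {0,2,3}); enqueue [1]
  #8 pop 1: in={0,1,2,3} → {0,1,2,3} (no change)

Fixpoint:
  val[0] = {0,1,2,3}
  val[1] = {0,1,2,3}
  val[2] = {}
  val[3] = {0,1,2,3}
  val[4] = {0,1,2,3}
  val[5] = {}

{0,1,2,3}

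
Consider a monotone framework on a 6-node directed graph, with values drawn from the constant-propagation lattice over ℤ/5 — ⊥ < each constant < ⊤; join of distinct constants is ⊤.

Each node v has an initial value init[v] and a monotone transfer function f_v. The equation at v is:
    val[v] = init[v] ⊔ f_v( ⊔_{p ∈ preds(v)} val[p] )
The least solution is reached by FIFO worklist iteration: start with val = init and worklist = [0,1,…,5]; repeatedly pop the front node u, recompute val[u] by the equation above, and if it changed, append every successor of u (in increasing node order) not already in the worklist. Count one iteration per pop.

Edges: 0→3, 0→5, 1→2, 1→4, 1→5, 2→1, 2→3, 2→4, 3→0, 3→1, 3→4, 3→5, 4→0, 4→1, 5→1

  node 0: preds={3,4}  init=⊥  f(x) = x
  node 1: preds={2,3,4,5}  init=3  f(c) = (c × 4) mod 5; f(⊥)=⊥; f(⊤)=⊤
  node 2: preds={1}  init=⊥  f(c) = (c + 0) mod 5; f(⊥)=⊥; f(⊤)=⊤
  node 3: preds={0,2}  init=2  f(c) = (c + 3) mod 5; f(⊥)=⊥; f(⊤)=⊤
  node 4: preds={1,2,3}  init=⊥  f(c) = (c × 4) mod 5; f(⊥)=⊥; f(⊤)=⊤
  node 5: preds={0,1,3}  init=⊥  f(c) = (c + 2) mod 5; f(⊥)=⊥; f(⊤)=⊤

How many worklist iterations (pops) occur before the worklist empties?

13

Iteration log — 13 steps:
  step 1. node 0  ⊔preds=2  new=2  old=⊥  +wl: 
  step 2. node 1  ⊔preds=2  new=3  stable
  step 3. node 2  ⊔preds=3  new=3  old=⊥  +wl: 1
  step 4. node 3  ⊔preds=⊤  new=⊤  old=2  +wl: 0
  step 5. node 4  ⊔preds=⊤  new=⊤  old=⊥  +wl: 
  step 6. node 5  ⊔preds=⊤  new=⊤  old=⊥  +wl: 
  step 7. node 1  ⊔preds=⊤  new=⊤  old=3  +wl: 2,4,5
  step 8. node 0  ⊔preds=⊤  new=⊤  old=2  +wl: 3
  step 9. node 2  ⊔preds=⊤  new=⊤  old=3  +wl: 1
  step 10. node 4  ⊔preds=⊤  new=⊤  stable
  step 11. node 5  ⊔preds=⊤  new=⊤  stable
  step 12. node 3  ⊔preds=⊤  new=⊤  stable
  step 13. node 1  ⊔preds=⊤  new=⊤  stable

Least fixpoint reached:
  node 0: ⊤
  node 1: ⊤
  node 2: ⊤
  node 3: ⊤
  node 4: ⊤
  node 5: ⊤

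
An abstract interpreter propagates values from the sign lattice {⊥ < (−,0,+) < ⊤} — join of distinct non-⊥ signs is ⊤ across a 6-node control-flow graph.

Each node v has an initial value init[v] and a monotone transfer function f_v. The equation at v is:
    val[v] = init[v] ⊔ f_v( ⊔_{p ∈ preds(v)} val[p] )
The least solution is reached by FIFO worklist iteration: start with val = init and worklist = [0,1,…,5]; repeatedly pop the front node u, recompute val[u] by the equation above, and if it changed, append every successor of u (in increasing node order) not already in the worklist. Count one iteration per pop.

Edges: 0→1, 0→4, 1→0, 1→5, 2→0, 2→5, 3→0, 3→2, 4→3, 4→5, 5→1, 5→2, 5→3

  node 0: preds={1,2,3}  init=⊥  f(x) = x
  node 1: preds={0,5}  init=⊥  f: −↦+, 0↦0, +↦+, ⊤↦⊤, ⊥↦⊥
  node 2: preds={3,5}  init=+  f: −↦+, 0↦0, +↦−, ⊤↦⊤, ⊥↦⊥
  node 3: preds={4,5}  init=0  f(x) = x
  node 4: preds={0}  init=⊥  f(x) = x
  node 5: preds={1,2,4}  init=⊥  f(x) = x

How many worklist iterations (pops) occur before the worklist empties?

11

Trace (11 dequeues):
  [1] u=0 | in ⊤ | out ⊤ | prev ⊥ | push {}
  [2] u=1 | in ⊤ | out ⊤ | prev ⊥ | push {0}
  [3] u=2 | in 0 | out ⊤ | prev + | push {}
  [4] u=3 | in ⊥ | out 0 | ==
  [5] u=4 | in ⊤ | out ⊤ | prev ⊥ | push {3}
  [6] u=5 | in ⊤ | out ⊤ | prev ⊥ | push {1,2}
  [7] u=0 | in ⊤ | out ⊤ | ==
  [8] u=3 | in ⊤ | out ⊤ | prev 0 | push {0}
  [9] u=1 | in ⊤ | out ⊤ | ==
  [10] u=2 | in ⊤ | out ⊤ | ==
  [11] u=0 | in ⊤ | out ⊤ | ==

Converged values:
  [0] ⊤
  [1] ⊤
  [2] ⊤
  [3] ⊤
  [4] ⊤
  [5] ⊤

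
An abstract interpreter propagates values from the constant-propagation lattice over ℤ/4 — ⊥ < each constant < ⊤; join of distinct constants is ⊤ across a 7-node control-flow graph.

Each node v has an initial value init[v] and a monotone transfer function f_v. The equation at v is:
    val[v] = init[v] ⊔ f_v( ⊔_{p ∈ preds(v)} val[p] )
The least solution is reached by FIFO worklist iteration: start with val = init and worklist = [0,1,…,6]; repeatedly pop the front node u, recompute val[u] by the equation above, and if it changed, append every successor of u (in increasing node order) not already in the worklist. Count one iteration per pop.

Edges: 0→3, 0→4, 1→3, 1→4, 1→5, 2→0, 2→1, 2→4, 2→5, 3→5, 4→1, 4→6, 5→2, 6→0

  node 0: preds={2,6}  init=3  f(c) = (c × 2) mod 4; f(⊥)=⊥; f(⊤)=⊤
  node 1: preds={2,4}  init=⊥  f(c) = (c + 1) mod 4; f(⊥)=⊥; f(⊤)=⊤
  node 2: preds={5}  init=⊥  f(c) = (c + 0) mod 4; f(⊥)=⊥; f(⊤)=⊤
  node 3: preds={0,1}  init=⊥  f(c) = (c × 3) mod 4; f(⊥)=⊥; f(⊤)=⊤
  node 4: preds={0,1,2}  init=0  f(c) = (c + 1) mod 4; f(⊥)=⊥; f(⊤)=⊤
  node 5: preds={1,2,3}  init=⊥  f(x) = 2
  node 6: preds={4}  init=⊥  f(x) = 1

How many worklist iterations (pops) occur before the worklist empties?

14

Trace (14 dequeues):
  [1] u=0 | in ⊥ | out 3 | ==
  [2] u=1 | in 0 | out 1 | prev ⊥ | push {}
  [3] u=2 | in ⊥ | out ⊥ | ==
  [4] u=3 | in ⊤ | out ⊤ | prev ⊥ | push {}
  [5] u=4 | in ⊤ | out ⊤ | prev 0 | push {1}
  [6] u=5 | in ⊤ | out 2 | prev ⊥ | push {2}
  [7] u=6 | in ⊤ | out 1 | prev ⊥ | push {0}
  [8] u=1 | in ⊤ | out ⊤ | prev 1 | push {3,4,5}
  [9] u=2 | in 2 | out 2 | prev ⊥ | push {1}
  [10] u=0 | in ⊤ | out ⊤ | prev 3 | push {}
  [11] u=3 | in ⊤ | out ⊤ | ==
  [12] u=4 | in ⊤ | out ⊤ | ==
  [13] u=5 | in ⊤ | out 2 | ==
  [14] u=1 | in ⊤ | out ⊤ | ==

Converged values:
  [0] ⊤
  [1] ⊤
  [2] 2
  [3] ⊤
  [4] ⊤
  [5] 2
  [6] 1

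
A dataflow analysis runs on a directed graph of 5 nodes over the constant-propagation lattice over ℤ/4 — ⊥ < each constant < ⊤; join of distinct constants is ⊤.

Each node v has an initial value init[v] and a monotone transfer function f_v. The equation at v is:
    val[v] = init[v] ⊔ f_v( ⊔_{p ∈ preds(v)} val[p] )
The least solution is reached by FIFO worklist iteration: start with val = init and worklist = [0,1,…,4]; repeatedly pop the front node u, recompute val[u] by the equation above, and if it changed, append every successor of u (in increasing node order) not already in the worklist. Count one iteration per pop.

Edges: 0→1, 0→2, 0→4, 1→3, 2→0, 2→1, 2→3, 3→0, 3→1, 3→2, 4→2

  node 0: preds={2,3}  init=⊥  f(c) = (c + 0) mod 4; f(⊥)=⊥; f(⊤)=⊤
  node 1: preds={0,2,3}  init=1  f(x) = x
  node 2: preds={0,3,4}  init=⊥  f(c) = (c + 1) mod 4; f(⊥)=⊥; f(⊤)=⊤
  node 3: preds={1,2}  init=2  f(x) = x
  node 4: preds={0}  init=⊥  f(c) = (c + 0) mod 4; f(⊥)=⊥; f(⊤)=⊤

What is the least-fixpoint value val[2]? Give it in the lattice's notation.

Iteration log — 13 steps:
  step 1. node 0  ⊔preds=2  new=2  old=⊥  +wl: 
  step 2. node 1  ⊔preds=2  new=⊤  old=1  +wl: 
  step 3. node 2  ⊔preds=2  new=3  old=⊥  +wl: 0,1
  step 4. node 3  ⊔preds=⊤  new=⊤  old=2  +wl: 2
  step 5. node 4  ⊔preds=2  new=2  old=⊥  +wl: 
  step 6. node 0  ⊔preds=⊤  new=⊤  old=2  +wl: 4
  step 7. node 1  ⊔preds=⊤  new=⊤  stable
  step 8. node 2  ⊔preds=⊤  new=⊤  old=3  +wl: 0,1,3
  step 9. node 4  ⊔preds=⊤  new=⊤  old=2  +wl: 2
  step 10. node 0  ⊔preds=⊤  new=⊤  stable
  step 11. node 1  ⊔preds=⊤  new=⊤  stable
  step 12. node 3  ⊔preds=⊤  new=⊤  stable
  step 13. node 2  ⊔preds=⊤  new=⊤  stable

Least fixpoint reached:
  node 0: ⊤
  node 1: ⊤
  node 2: ⊤
  node 3: ⊤
  node 4: ⊤

⊤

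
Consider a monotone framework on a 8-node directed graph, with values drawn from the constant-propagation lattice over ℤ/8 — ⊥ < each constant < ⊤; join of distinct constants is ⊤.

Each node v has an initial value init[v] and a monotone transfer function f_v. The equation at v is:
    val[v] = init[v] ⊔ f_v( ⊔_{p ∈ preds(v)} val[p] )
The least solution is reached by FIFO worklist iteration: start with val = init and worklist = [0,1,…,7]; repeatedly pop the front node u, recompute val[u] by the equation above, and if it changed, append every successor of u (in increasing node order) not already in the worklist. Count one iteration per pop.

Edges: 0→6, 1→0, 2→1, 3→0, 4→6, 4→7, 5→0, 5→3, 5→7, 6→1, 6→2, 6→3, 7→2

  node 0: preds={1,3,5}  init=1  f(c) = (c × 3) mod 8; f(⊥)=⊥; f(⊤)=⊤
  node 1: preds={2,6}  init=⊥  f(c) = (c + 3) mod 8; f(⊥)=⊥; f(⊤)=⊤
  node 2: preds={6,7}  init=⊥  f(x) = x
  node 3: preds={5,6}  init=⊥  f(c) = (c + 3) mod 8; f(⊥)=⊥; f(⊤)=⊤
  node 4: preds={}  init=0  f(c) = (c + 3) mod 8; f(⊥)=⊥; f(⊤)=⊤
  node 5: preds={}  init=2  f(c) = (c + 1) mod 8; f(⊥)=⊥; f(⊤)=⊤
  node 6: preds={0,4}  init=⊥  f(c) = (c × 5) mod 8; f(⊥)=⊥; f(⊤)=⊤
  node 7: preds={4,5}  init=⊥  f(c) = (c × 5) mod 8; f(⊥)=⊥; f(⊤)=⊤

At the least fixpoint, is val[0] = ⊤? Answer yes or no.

yes

Iteration log — 14 steps:
  step 1. node 0  ⊔preds=2  new=⊤  old=1  +wl: 
  step 2. node 1  ⊔preds=⊥  new=⊥  stable
  step 3. node 2  ⊔preds=⊥  new=⊥  stable
  step 4. node 3  ⊔preds=2  new=5  old=⊥  +wl: 0
  step 5. node 4  ⊔preds=⊥  new=0  stable
  step 6. node 5  ⊔preds=⊥  new=2  stable
  step 7. node 6  ⊔preds=⊤  new=⊤  old=⊥  +wl: 1,2,3
  step 8. node 7  ⊔preds=⊤  new=⊤  old=⊥  +wl: 
  step 9. node 0  ⊔preds=⊤  new=⊤  stable
  step 10. node 1  ⊔preds=⊤  new=⊤  old=⊥  +wl: 0
  step 11. node 2  ⊔preds=⊤  new=⊤  old=⊥  +wl: 1
  step 12. node 3  ⊔preds=⊤  new=⊤  old=5  +wl: 
  step 13. node 0  ⊔preds=⊤  new=⊤  stable
  step 14. node 1  ⊔preds=⊤  new=⊤  stable

Least fixpoint reached:
  node 0: ⊤
  node 1: ⊤
  node 2: ⊤
  node 3: ⊤
  node 4: 0
  node 5: 2
  node 6: ⊤
  node 7: ⊤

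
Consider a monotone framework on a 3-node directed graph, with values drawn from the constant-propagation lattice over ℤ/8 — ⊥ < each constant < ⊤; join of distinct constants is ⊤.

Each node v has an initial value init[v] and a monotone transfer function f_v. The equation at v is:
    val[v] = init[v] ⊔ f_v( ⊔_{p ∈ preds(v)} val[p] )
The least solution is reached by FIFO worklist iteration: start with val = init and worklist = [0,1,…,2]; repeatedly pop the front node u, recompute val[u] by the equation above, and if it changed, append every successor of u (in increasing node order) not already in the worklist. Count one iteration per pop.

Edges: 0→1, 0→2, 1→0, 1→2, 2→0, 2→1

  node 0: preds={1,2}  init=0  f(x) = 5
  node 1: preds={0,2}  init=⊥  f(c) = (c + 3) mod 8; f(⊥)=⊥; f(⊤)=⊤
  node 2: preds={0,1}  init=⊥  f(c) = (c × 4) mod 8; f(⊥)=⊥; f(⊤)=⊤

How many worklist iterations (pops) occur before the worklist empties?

Worklist (5 pops):
  #1 pop 0: in=⊥ → ⊤ (was 0); enqueue []
  #2 pop 1: in=⊤ → ⊤ (was ⊥); enqueue [0]
  #3 pop 2: in=⊤ → ⊤ (was ⊥); enqueue [1]
  #4 pop 0: in=⊤ → ⊤ (no change)
  #5 pop 1: in=⊤ → ⊤ (no change)

Fixpoint:
  val[0] = ⊤
  val[1] = ⊤
  val[2] = ⊤

5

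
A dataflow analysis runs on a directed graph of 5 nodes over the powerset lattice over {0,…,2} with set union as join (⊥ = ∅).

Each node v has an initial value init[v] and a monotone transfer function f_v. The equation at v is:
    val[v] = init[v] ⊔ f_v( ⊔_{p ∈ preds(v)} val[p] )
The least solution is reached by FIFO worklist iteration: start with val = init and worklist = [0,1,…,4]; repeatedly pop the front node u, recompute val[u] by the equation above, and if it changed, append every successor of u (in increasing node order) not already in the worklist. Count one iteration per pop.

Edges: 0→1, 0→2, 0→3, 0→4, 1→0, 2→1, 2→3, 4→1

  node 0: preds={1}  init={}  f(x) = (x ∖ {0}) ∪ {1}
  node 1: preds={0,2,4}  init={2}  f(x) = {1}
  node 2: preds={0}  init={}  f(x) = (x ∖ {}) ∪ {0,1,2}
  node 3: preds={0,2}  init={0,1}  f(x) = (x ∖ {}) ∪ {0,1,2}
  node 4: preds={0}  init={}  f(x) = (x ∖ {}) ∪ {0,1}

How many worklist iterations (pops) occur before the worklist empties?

7

Trace (7 dequeues):
  [1] u=0 | in {2} | out {1,2} | prev {} | push {}
  [2] u=1 | in {1,2} | out {1,2} | prev {2} | push {0}
  [3] u=2 | in {1,2} | out {0,1,2} | prev {} | push {1}
  [4] u=3 | in {0,1,2} | out {0,1,2} | prev {0,1} | push {}
  [5] u=4 | in {1,2} | out {0,1,2} | prev {} | push {}
  [6] u=0 | in {1,2} | out {1,2} | ==
  [7] u=1 | in {0,1,2} | out {1,2} | ==

Converged values:
  [0] {1,2}
  [1] {1,2}
  [2] {0,1,2}
  [3] {0,1,2}
  [4] {0,1,2}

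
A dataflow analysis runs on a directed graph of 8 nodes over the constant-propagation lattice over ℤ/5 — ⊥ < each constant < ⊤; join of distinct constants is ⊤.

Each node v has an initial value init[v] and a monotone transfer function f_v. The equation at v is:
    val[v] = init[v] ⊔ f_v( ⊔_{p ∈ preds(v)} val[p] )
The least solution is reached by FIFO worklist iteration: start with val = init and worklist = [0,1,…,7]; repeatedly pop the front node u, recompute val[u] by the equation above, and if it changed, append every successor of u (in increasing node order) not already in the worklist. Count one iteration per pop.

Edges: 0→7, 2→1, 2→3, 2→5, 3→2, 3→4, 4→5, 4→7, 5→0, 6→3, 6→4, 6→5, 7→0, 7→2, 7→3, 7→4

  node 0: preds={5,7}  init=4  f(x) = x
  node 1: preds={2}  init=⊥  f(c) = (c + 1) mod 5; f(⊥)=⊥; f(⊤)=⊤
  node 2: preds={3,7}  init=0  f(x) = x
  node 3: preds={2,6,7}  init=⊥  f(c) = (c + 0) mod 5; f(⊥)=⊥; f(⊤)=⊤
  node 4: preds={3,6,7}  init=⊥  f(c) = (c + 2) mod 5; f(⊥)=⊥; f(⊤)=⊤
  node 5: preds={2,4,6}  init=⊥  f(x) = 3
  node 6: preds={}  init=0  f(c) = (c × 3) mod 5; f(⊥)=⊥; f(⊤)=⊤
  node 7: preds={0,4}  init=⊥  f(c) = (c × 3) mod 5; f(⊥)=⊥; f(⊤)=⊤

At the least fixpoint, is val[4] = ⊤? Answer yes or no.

yes

Worklist (16 pops):
  #1 pop 0: in=⊥ → 4 (no change)
  #2 pop 1: in=0 → 1 (was ⊥); enqueue []
  #3 pop 2: in=⊥ → 0 (no change)
  #4 pop 3: in=0 → 0 (was ⊥); enqueue [2]
  #5 pop 4: in=0 → 2 (was ⊥); enqueue []
  #6 pop 5: in=⊤ → 3 (was ⊥); enqueue [0]
  #7 pop 6: in=⊥ → 0 (no change)
  #8 pop 7: in=⊤ → ⊤ (was ⊥); enqueue [3,4]
  #9 pop 2: in=⊤ → ⊤ (was 0); enqueue [1,5]
  #10 pop 0: in=⊤ → ⊤ (was 4); enqueue [7]
  #11 pop 3: in=⊤ → ⊤ (was 0); enqueue [2]
  #12 pop 4: in=⊤ → ⊤ (was 2); enqueue []
  #13 pop 1: in=⊤ → ⊤ (was 1); enqueue []
  #14 pop 5: in=⊤ → 3 (no change)
  #15 pop 7: in=⊤ → ⊤ (no change)
  #16 pop 2: in=⊤ → ⊤ (no change)

Fixpoint:
  val[0] = ⊤
  val[1] = ⊤
  val[2] = ⊤
  val[3] = ⊤
  val[4] = ⊤
  val[5] = 3
  val[6] = 0
  val[7] = ⊤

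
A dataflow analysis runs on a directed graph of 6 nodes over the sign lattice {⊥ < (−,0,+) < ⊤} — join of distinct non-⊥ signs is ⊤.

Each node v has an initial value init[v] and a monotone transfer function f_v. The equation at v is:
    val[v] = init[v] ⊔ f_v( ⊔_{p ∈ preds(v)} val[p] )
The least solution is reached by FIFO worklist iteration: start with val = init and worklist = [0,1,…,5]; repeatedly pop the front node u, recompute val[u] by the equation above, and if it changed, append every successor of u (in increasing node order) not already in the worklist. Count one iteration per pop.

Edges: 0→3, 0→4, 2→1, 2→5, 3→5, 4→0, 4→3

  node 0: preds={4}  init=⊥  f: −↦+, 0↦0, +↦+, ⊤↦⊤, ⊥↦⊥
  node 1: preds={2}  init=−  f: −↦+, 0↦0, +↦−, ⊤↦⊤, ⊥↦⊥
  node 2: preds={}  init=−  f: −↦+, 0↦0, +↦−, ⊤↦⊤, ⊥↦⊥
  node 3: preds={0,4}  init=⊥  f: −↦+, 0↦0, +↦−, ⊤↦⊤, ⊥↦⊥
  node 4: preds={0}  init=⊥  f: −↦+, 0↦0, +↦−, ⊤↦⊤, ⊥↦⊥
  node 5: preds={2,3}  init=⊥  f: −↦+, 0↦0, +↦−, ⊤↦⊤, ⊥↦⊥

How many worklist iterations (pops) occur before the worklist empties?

6

Trace (6 dequeues):
  [1] u=0 | in ⊥ | out ⊥ | ==
  [2] u=1 | in − | out ⊤ | prev − | push {}
  [3] u=2 | in ⊥ | out − | ==
  [4] u=3 | in ⊥ | out ⊥ | ==
  [5] u=4 | in ⊥ | out ⊥ | ==
  [6] u=5 | in − | out + | prev ⊥ | push {}

Converged values:
  [0] ⊥
  [1] ⊤
  [2] −
  [3] ⊥
  [4] ⊥
  [5] +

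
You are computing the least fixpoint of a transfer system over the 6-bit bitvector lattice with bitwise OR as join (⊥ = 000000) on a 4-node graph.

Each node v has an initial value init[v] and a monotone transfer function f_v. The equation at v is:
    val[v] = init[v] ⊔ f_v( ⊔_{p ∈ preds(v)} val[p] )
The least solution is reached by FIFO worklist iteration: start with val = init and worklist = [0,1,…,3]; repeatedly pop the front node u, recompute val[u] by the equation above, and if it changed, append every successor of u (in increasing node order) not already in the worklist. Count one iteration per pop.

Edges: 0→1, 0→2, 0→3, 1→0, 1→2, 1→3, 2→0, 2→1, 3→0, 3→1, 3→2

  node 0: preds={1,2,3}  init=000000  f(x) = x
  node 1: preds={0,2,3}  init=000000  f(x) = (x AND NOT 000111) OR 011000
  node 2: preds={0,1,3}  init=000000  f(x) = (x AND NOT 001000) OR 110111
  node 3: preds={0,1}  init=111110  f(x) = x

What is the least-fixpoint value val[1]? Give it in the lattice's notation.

Trace (11 dequeues):
  [1] u=0 | in 111110 | out 111110 | prev 000000 | push {}
  [2] u=1 | in 111110 | out 111000 | prev 000000 | push {0}
  [3] u=2 | in 111110 | out 110111 | prev 000000 | push {1}
  [4] u=3 | in 111110 | out 111110 | ==
  [5] u=0 | in 111111 | out 111111 | prev 111110 | push {2,3}
  [6] u=1 | in 111111 | out 111000 | ==
  [7] u=2 | in 111111 | out 110111 | ==
  [8] u=3 | in 111111 | out 111111 | prev 111110 | push {0,1,2}
  [9] u=0 | in 111111 | out 111111 | ==
  [10] u=1 | in 111111 | out 111000 | ==
  [11] u=2 | in 111111 | out 110111 | ==

Converged values:
  [0] 111111
  [1] 111000
  [2] 110111
  [3] 111111

111000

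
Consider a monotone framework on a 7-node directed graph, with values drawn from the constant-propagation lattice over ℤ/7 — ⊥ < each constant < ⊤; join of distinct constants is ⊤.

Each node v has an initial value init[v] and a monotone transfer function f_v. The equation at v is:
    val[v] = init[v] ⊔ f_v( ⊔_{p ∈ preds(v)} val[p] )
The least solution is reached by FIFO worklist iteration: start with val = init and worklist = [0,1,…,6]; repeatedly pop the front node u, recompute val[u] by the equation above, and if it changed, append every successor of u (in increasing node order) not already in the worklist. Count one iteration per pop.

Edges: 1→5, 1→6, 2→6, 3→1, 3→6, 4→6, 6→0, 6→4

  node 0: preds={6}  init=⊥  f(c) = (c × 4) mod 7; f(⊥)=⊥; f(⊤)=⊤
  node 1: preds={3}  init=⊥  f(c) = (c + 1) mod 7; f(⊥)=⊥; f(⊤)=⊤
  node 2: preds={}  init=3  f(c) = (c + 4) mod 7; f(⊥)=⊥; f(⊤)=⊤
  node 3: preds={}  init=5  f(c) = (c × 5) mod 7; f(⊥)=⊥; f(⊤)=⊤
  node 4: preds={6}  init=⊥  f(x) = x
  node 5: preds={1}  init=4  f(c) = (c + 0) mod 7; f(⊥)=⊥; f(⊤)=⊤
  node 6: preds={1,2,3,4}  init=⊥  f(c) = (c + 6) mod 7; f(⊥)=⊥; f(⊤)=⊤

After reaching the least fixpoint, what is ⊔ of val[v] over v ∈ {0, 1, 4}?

⊤

Trace (10 dequeues):
  [1] u=0 | in ⊥ | out ⊥ | ==
  [2] u=1 | in 5 | out 6 | prev ⊥ | push {}
  [3] u=2 | in ⊥ | out 3 | ==
  [4] u=3 | in ⊥ | out 5 | ==
  [5] u=4 | in ⊥ | out ⊥ | ==
  [6] u=5 | in 6 | out ⊤ | prev 4 | push {}
  [7] u=6 | in ⊤ | out ⊤ | prev ⊥ | push {0,4}
  [8] u=0 | in ⊤ | out ⊤ | prev ⊥ | push {}
  [9] u=4 | in ⊤ | out ⊤ | prev ⊥ | push {6}
  [10] u=6 | in ⊤ | out ⊤ | ==

Converged values:
  [0] ⊤
  [1] 6
  [2] 3
  [3] 5
  [4] ⊤
  [5] ⊤
  [6] ⊤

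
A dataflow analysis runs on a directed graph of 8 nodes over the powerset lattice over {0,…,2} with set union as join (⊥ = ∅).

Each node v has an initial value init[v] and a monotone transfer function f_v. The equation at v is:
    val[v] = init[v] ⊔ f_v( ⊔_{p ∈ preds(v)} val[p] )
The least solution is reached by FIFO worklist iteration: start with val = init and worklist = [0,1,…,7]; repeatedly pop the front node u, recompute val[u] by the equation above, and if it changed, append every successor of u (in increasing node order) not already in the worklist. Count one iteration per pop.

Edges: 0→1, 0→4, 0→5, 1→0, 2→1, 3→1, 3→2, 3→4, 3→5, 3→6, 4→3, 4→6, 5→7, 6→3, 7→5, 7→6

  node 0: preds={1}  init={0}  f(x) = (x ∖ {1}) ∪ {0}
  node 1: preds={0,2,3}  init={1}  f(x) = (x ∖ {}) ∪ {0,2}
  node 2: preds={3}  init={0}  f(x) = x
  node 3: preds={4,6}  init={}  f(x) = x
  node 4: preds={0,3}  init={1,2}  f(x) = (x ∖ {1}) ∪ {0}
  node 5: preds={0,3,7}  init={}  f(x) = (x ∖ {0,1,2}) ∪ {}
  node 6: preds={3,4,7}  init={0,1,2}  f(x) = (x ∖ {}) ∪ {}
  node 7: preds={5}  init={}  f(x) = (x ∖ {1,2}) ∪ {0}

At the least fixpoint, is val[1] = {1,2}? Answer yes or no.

no

Iteration log — 16 steps:
  step 1. node 0  ⊔preds={1}  new={0}  stable
  step 2. node 1  ⊔preds={0}  new={0,1,2}  old={1}  +wl: 0
  step 3. node 2  ⊔preds={}  new={0}  stable
  step 4. node 3  ⊔preds={0,1,2}  new={0,1,2}  old={}  +wl: 1,2
  step 5. node 4  ⊔preds={0,1,2}  new={0,1,2}  old={1,2}  +wl: 3
  step 6. node 5  ⊔preds={0,1,2}  new={}  stable
  step 7. node 6  ⊔preds={0,1,2}  new={0,1,2}  stable
  step 8. node 7  ⊔preds={}  new={0}  old={}  +wl: 5,6
  step 9. node 0  ⊔preds={0,1,2}  new={0,2}  old={0}  +wl: 4
  step 10. node 1  ⊔preds={0,1,2}  new={0,1,2}  stable
  step 11. node 2  ⊔preds={0,1,2}  new={0,1,2}  old={0}  +wl: 1
  step 12. node 3  ⊔preds={0,1,2}  new={0,1,2}  stable
  step 13. node 5  ⊔preds={0,1,2}  new={}  stable
  step 14. node 6  ⊔preds={0,1,2}  new={0,1,2}  stable
  step 15. node 4  ⊔preds={0,1,2}  new={0,1,2}  stable
  step 16. node 1  ⊔preds={0,1,2}  new={0,1,2}  stable

Least fixpoint reached:
  node 0: {0,2}
  node 1: {0,1,2}
  node 2: {0,1,2}
  node 3: {0,1,2}
  node 4: {0,1,2}
  node 5: {}
  node 6: {0,1,2}
  node 7: {0}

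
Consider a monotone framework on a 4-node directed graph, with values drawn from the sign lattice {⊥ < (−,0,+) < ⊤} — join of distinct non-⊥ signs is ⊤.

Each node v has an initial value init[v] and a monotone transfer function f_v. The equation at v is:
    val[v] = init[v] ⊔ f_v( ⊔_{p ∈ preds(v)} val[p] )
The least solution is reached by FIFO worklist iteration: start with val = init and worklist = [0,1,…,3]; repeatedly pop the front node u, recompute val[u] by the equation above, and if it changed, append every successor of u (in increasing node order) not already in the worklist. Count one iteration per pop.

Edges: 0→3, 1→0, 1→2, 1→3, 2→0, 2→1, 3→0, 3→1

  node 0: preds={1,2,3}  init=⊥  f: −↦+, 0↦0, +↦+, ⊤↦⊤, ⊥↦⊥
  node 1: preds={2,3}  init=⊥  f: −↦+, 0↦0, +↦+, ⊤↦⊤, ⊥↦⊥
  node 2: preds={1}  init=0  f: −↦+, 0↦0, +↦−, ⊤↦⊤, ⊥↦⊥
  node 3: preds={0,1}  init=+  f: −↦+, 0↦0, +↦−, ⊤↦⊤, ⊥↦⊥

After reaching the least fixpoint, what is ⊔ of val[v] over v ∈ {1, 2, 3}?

⊤

Worklist (6 pops):
  #1 pop 0: in=⊤ → ⊤ (was ⊥); enqueue []
  #2 pop 1: in=⊤ → ⊤ (was ⊥); enqueue [0]
  #3 pop 2: in=⊤ → ⊤ (was 0); enqueue [1]
  #4 pop 3: in=⊤ → ⊤ (was +); enqueue []
  #5 pop 0: in=⊤ → ⊤ (no change)
  #6 pop 1: in=⊤ → ⊤ (no change)

Fixpoint:
  val[0] = ⊤
  val[1] = ⊤
  val[2] = ⊤
  val[3] = ⊤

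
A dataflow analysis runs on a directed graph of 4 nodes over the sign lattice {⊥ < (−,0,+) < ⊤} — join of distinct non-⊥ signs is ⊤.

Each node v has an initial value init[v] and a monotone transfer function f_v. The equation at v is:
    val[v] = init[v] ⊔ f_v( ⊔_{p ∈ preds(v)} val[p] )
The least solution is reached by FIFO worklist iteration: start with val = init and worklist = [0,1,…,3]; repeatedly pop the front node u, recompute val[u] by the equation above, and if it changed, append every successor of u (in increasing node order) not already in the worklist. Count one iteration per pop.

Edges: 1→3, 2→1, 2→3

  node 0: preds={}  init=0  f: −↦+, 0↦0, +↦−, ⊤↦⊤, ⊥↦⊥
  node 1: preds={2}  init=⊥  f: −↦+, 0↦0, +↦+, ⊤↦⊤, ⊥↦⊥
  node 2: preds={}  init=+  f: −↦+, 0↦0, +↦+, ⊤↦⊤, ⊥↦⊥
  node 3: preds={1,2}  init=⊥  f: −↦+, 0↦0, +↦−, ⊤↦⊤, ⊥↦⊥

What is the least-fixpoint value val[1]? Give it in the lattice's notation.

Iteration log — 4 steps:
  step 1. node 0  ⊔preds=⊥  new=0  stable
  step 2. node 1  ⊔preds=+  new=+  old=⊥  +wl: 
  step 3. node 2  ⊔preds=⊥  new=+  stable
  step 4. node 3  ⊔preds=+  new=−  old=⊥  +wl: 

Least fixpoint reached:
  node 0: 0
  node 1: +
  node 2: +
  node 3: −

+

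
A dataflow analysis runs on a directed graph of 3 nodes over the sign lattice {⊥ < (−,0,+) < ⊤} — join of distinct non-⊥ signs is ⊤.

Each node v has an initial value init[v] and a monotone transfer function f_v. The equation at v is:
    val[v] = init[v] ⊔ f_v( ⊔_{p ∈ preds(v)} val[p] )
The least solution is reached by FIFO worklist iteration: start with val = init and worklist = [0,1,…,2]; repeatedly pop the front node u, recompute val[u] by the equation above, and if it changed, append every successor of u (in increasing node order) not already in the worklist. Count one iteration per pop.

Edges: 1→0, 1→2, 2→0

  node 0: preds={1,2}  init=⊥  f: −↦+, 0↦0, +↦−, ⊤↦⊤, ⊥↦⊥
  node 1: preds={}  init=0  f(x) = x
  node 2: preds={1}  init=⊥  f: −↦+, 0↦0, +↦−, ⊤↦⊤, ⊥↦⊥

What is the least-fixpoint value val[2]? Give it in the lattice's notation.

Worklist (4 pops):
  #1 pop 0: in=0 → 0 (was ⊥); enqueue []
  #2 pop 1: in=⊥ → 0 (no change)
  #3 pop 2: in=0 → 0 (was ⊥); enqueue [0]
  #4 pop 0: in=0 → 0 (no change)

Fixpoint:
  val[0] = 0
  val[1] = 0
  val[2] = 0

0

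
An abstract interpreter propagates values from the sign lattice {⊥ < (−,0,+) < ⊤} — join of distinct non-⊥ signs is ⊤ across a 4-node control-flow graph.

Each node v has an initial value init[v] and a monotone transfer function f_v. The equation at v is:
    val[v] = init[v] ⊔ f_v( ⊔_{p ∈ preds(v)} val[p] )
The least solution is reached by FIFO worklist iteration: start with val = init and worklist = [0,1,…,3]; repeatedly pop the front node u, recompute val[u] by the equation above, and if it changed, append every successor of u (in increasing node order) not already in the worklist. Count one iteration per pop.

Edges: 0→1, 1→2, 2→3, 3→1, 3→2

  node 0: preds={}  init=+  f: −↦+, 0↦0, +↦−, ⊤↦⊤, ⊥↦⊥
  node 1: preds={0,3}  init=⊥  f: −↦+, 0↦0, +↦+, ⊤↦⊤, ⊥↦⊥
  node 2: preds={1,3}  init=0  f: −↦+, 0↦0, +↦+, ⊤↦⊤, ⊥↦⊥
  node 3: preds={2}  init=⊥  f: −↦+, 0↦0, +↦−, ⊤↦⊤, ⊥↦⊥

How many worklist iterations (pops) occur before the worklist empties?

Worklist (6 pops):
  #1 pop 0: in=⊥ → + (no change)
  #2 pop 1: in=+ → + (was ⊥); enqueue []
  #3 pop 2: in=+ → ⊤ (was 0); enqueue []
  #4 pop 3: in=⊤ → ⊤ (was ⊥); enqueue [1,2]
  #5 pop 1: in=⊤ → ⊤ (was +); enqueue []
  #6 pop 2: in=⊤ → ⊤ (no change)

Fixpoint:
  val[0] = +
  val[1] = ⊤
  val[2] = ⊤
  val[3] = ⊤

6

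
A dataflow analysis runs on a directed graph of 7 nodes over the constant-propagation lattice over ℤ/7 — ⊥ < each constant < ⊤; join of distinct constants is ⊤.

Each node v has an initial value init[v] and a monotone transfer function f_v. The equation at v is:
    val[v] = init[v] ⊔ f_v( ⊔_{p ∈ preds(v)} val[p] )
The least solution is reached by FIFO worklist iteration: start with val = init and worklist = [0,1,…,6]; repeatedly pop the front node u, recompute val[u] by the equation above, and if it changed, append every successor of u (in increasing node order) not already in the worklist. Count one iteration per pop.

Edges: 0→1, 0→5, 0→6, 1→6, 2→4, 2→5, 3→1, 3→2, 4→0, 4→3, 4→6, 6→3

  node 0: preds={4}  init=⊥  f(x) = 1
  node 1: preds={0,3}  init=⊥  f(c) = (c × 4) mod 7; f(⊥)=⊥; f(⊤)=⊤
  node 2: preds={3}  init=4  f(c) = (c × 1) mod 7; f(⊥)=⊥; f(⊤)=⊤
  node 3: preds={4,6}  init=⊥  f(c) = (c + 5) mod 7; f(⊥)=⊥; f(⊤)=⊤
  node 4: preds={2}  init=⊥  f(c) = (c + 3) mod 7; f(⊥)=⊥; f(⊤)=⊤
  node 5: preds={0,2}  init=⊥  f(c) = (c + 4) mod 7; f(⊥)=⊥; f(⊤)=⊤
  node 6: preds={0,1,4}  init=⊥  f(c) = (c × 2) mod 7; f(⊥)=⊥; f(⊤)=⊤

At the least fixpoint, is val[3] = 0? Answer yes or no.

Trace (17 dequeues):
  [1] u=0 | in ⊥ | out 1 | prev ⊥ | push {}
  [2] u=1 | in 1 | out 4 | prev ⊥ | push {}
  [3] u=2 | in ⊥ | out 4 | ==
  [4] u=3 | in ⊥ | out ⊥ | ==
  [5] u=4 | in 4 | out 0 | prev ⊥ | push {0,3}
  [6] u=5 | in ⊤ | out ⊤ | prev ⊥ | push {}
  [7] u=6 | in ⊤ | out ⊤ | prev ⊥ | push {}
  [8] u=0 | in 0 | out 1 | ==
  [9] u=3 | in ⊤ | out ⊤ | prev ⊥ | push {1,2}
  [10] u=1 | in ⊤ | out ⊤ | prev 4 | push {6}
  [11] u=2 | in ⊤ | out ⊤ | prev 4 | push {4,5}
  [12] u=6 | in ⊤ | out ⊤ | ==
  [13] u=4 | in ⊤ | out ⊤ | prev 0 | push {0,3,6}
  [14] u=5 | in ⊤ | out ⊤ | ==
  [15] u=0 | in ⊤ | out 1 | ==
  [16] u=3 | in ⊤ | out ⊤ | ==
  [17] u=6 | in ⊤ | out ⊤ | ==

Converged values:
  [0] 1
  [1] ⊤
  [2] ⊤
  [3] ⊤
  [4] ⊤
  [5] ⊤
  [6] ⊤

no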